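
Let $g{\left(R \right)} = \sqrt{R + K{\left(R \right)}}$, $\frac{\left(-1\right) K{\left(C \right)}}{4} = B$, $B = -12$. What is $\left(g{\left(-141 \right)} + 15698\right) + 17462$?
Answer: $33160 + i \sqrt{93} \approx 33160.0 + 9.6436 i$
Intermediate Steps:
$K{\left(C \right)} = 48$ ($K{\left(C \right)} = \left(-4\right) \left(-12\right) = 48$)
$g{\left(R \right)} = \sqrt{48 + R}$ ($g{\left(R \right)} = \sqrt{R + 48} = \sqrt{48 + R}$)
$\left(g{\left(-141 \right)} + 15698\right) + 17462 = \left(\sqrt{48 - 141} + 15698\right) + 17462 = \left(\sqrt{-93} + 15698\right) + 17462 = \left(i \sqrt{93} + 15698\right) + 17462 = \left(15698 + i \sqrt{93}\right) + 17462 = 33160 + i \sqrt{93}$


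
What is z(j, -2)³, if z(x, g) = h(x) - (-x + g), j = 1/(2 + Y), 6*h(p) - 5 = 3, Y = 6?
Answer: 571787/13824 ≈ 41.362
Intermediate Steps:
h(p) = 4/3 (h(p) = ⅚ + (⅙)*3 = ⅚ + ½ = 4/3)
j = ⅛ (j = 1/(2 + 6) = 1/8 = ⅛ ≈ 0.12500)
z(x, g) = 4/3 + x - g (z(x, g) = 4/3 - (-x + g) = 4/3 - (g - x) = 4/3 + (x - g) = 4/3 + x - g)
z(j, -2)³ = (4/3 + ⅛ - 1*(-2))³ = (4/3 + ⅛ + 2)³ = (83/24)³ = 571787/13824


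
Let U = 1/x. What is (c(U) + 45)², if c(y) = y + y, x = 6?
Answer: 18496/9 ≈ 2055.1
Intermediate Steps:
U = ⅙ (U = 1/6 = 1*(⅙) = ⅙ ≈ 0.16667)
c(y) = 2*y
(c(U) + 45)² = (2*(⅙) + 45)² = (⅓ + 45)² = (136/3)² = 18496/9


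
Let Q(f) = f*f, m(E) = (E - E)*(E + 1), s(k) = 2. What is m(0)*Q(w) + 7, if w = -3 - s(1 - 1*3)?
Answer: 7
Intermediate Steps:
m(E) = 0 (m(E) = 0*(1 + E) = 0)
w = -5 (w = -3 - 1*2 = -3 - 2 = -5)
Q(f) = f²
m(0)*Q(w) + 7 = 0*(-5)² + 7 = 0*25 + 7 = 0 + 7 = 7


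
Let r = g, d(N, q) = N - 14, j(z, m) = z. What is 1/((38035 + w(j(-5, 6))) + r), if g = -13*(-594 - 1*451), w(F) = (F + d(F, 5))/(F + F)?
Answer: 5/258112 ≈ 1.9371e-5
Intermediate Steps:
d(N, q) = -14 + N
w(F) = (-14 + 2*F)/(2*F) (w(F) = (F + (-14 + F))/(F + F) = (-14 + 2*F)/((2*F)) = (-14 + 2*F)*(1/(2*F)) = (-14 + 2*F)/(2*F))
g = 13585 (g = -13*(-594 - 451) = -13*(-1045) = 13585)
r = 13585
1/((38035 + w(j(-5, 6))) + r) = 1/((38035 + (-7 - 5)/(-5)) + 13585) = 1/((38035 - 1/5*(-12)) + 13585) = 1/((38035 + 12/5) + 13585) = 1/(190187/5 + 13585) = 1/(258112/5) = 5/258112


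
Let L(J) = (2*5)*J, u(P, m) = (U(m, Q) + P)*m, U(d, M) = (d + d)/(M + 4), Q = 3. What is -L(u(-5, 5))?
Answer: 1250/7 ≈ 178.57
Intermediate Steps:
U(d, M) = 2*d/(4 + M) (U(d, M) = (2*d)/(4 + M) = 2*d/(4 + M))
u(P, m) = m*(P + 2*m/7) (u(P, m) = (2*m/(4 + 3) + P)*m = (2*m/7 + P)*m = (P + 2*m/7)*m = m*(P + 2*m/7))
L(J) = 10*J
-L(u(-5, 5)) = -10*(⅐)*5*(2*5 + 7*(-5)) = -10*(⅐)*5*(10 - 35) = -10*(⅐)*5*(-25) = -10*(-125)/7 = -1*(-1250/7) = 1250/7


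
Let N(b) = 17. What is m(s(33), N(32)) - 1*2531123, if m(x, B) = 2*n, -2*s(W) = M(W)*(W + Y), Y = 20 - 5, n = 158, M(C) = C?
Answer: -2530807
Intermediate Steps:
Y = 15
s(W) = -W*(15 + W)/2 (s(W) = -W*(W + 15)/2 = -W*(15 + W)/2)
m(x, B) = 316 (m(x, B) = 2*158 = 316)
m(s(33), N(32)) - 1*2531123 = 316 - 1*2531123 = 316 - 2531123 = -2530807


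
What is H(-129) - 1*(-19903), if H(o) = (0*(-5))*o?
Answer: 19903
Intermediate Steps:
H(o) = 0 (H(o) = 0*o = 0)
H(-129) - 1*(-19903) = 0 - 1*(-19903) = 0 + 19903 = 19903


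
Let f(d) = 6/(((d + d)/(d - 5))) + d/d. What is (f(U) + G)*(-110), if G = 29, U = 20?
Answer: -7095/2 ≈ -3547.5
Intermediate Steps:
f(d) = 1 + 3*(-5 + d)/d (f(d) = 6/(((2*d)/(-5 + d))) + 1 = 6/((2*d/(-5 + d))) + 1 = 6*((-5 + d)/(2*d)) + 1 = 3*(-5 + d)/d + 1 = 1 + 3*(-5 + d)/d)
(f(U) + G)*(-110) = ((4 - 15/20) + 29)*(-110) = ((4 - 15*1/20) + 29)*(-110) = ((4 - ¾) + 29)*(-110) = (13/4 + 29)*(-110) = (129/4)*(-110) = -7095/2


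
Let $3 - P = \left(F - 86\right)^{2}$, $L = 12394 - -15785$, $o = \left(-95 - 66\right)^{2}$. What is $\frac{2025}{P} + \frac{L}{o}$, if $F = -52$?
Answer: $\frac{161355438}{164520587} \approx 0.98076$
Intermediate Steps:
$o = 25921$ ($o = \left(-161\right)^{2} = 25921$)
$L = 28179$ ($L = 12394 + 15785 = 28179$)
$P = -19041$ ($P = 3 - \left(-52 - 86\right)^{2} = 3 - \left(-138\right)^{2} = 3 - 19044 = -19041$)
$\frac{2025}{P} + \frac{L}{o} = \frac{2025}{-19041} + \frac{28179}{25921} = 2025 \left(- \frac{1}{19041}\right) + 28179 \cdot \frac{1}{25921} = - \frac{675}{6347} + \frac{28179}{25921} = \frac{161355438}{164520587}$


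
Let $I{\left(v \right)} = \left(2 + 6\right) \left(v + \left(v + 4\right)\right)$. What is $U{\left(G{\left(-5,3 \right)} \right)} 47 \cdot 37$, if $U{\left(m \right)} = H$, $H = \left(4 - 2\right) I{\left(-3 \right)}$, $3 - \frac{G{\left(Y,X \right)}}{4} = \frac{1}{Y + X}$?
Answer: $-55648$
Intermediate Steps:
$I{\left(v \right)} = 32 + 16 v$ ($I{\left(v \right)} = 8 \left(v + \left(4 + v\right)\right) = 8 \left(4 + 2 v\right) = 32 + 16 v$)
$G{\left(Y,X \right)} = 12 - \frac{4}{X + Y}$ ($G{\left(Y,X \right)} = 12 - \frac{4}{Y + X} = 12 - \frac{4}{X + Y}$)
$H = -32$ ($H = \left(4 - 2\right) \left(32 + 16 \left(-3\right)\right) = 2 \left(32 - 48\right) = 2 \left(-16\right) = -32$)
$U{\left(m \right)} = -32$
$U{\left(G{\left(-5,3 \right)} \right)} 47 \cdot 37 = \left(-32\right) 47 \cdot 37 = \left(-1504\right) 37 = -55648$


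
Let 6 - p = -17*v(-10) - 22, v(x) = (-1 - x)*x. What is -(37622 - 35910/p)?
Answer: -28272077/751 ≈ -37646.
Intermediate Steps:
v(x) = x*(-1 - x)
p = -1502 (p = 6 - (-(-17)*(-10)*(1 - 10) - 22) = 6 - (-(-17)*(-10)*(-9) - 22) = 6 - (-17*(-90) - 22) = 6 - (1530 - 22) = 6 - 1*1508 = 6 - 1508 = -1502)
-(37622 - 35910/p) = -(37622 - 35910/(-1502)) = -(37622 - 35910*(-1/1502)) = -(37622 + 17955/751) = -1*28272077/751 = -28272077/751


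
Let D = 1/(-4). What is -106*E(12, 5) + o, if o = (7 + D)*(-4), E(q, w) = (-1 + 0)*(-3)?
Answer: -345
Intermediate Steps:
D = -¼ ≈ -0.25000
E(q, w) = 3 (E(q, w) = -1*(-3) = 3)
o = -27 (o = (7 - ¼)*(-4) = (27/4)*(-4) = -27)
-106*E(12, 5) + o = -106*3 - 27 = -318 - 27 = -345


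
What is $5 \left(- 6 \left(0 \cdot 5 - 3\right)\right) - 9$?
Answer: $81$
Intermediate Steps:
$5 \left(- 6 \left(0 \cdot 5 - 3\right)\right) - 9 = 5 \left(- 6 \left(0 - 3\right)\right) - 9 = 5 \left(\left(-6\right) \left(-3\right)\right) - 9 = 5 \cdot 18 - 9 = 90 - 9 = 81$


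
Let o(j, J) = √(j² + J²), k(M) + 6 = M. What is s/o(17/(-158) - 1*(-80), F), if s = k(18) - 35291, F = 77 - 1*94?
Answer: -5574082*√6662189/33310945 ≈ -431.91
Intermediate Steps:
k(M) = -6 + M
F = -17 (F = 77 - 94 = -17)
s = -35279 (s = (-6 + 18) - 35291 = 12 - 35291 = -35279)
o(j, J) = √(J² + j²)
s/o(17/(-158) - 1*(-80), F) = -35279/√((-17)² + (17/(-158) - 1*(-80))²) = -35279/√(289 + (17*(-1/158) + 80)²) = -35279/√(289 + (-17/158 + 80)²) = -35279/√(289 + (12623/158)²) = -35279/√(289 + 159340129/24964) = -35279*158*√6662189/33310945 = -5574082*√6662189/33310945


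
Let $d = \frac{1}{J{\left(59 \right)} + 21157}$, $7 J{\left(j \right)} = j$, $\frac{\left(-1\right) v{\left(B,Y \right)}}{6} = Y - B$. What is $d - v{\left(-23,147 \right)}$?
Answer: $\frac{151121167}{148158} \approx 1020.0$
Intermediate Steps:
$v{\left(B,Y \right)} = - 6 Y + 6 B$ ($v{\left(B,Y \right)} = - 6 \left(Y - B\right) = - 6 Y + 6 B$)
$J{\left(j \right)} = \frac{j}{7}$
$d = \frac{7}{148158}$ ($d = \frac{1}{\frac{1}{7} \cdot 59 + 21157} = \frac{1}{\frac{59}{7} + 21157} = \frac{1}{\frac{148158}{7}} = \frac{7}{148158} \approx 4.7247 \cdot 10^{-5}$)
$d - v{\left(-23,147 \right)} = \frac{7}{148158} - \left(\left(-6\right) 147 + 6 \left(-23\right)\right) = \frac{7}{148158} - \left(-882 - 138\right) = \frac{7}{148158} - -1020 = \frac{7}{148158} + 1020 = \frac{151121167}{148158}$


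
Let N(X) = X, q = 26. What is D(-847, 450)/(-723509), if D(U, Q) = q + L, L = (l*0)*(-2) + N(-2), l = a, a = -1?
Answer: -24/723509 ≈ -3.3172e-5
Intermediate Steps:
l = -1
L = -2 (L = -1*0*(-2) - 2 = 0*(-2) - 2 = 0 - 2 = -2)
D(U, Q) = 24 (D(U, Q) = 26 - 2 = 24)
D(-847, 450)/(-723509) = 24/(-723509) = 24*(-1/723509) = -24/723509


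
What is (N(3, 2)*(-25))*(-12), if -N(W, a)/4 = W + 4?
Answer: -8400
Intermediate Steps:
N(W, a) = -16 - 4*W (N(W, a) = -4*(W + 4) = -4*(4 + W) = -16 - 4*W)
(N(3, 2)*(-25))*(-12) = ((-16 - 4*3)*(-25))*(-12) = ((-16 - 12)*(-25))*(-12) = -28*(-25)*(-12) = 700*(-12) = -8400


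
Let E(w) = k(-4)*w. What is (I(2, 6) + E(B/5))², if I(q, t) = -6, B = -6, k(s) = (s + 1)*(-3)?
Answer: 7056/25 ≈ 282.24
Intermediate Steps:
k(s) = -3 - 3*s (k(s) = (1 + s)*(-3) = -3 - 3*s)
E(w) = 9*w (E(w) = (-3 - 3*(-4))*w = (-3 + 12)*w = 9*w)
(I(2, 6) + E(B/5))² = (-6 + 9*(-6/5))² = (-6 - 54/5)² = (-84/5)² = 7056/25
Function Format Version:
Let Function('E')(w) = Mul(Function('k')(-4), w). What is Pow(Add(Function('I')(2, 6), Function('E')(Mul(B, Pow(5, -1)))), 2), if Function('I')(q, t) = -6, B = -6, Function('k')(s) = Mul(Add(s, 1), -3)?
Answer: Rational(7056, 25) ≈ 282.24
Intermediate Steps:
Function('k')(s) = Add(-3, Mul(-3, s)) (Function('k')(s) = Mul(Add(1, s), -3) = Add(-3, Mul(-3, s)))
Function('E')(w) = Mul(9, w) (Function('E')(w) = Mul(Add(-3, Mul(-3, -4)), w) = Mul(Add(-3, 12), w) = Mul(9, w))
Pow(Add(Function('I')(2, 6), Function('E')(Mul(B, Pow(5, -1)))), 2) = Pow(Add(-6, Mul(9, Mul(-6, Pow(5, -1)))), 2) = Pow(Add(-6, Mul(9, Mul(-6, Rational(1, 5)))), 2) = Pow(Add(-6, Mul(9, Rational(-6, 5))), 2) = Pow(Add(-6, Rational(-54, 5)), 2) = Pow(Rational(-84, 5), 2) = Rational(7056, 25)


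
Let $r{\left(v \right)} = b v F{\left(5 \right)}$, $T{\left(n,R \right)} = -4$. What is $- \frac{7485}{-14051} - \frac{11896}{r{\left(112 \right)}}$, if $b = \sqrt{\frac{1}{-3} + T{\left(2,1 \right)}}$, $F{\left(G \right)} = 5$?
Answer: $\frac{7485}{14051} + \frac{1487 i \sqrt{39}}{910} \approx 0.5327 + 10.205 i$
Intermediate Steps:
$b = \frac{i \sqrt{39}}{3}$ ($b = \sqrt{\frac{1}{-3} - 4} = \sqrt{- \frac{1}{3} - 4} = \sqrt{- \frac{13}{3}} = \frac{i \sqrt{39}}{3} \approx 2.0817 i$)
$r{\left(v \right)} = \frac{5 i v \sqrt{39}}{3}$ ($r{\left(v \right)} = \frac{i \sqrt{39}}{3} v 5 = \frac{i v \sqrt{39}}{3} \cdot 5 = \frac{5 i v \sqrt{39}}{3}$)
$- \frac{7485}{-14051} - \frac{11896}{r{\left(112 \right)}} = - \frac{7485}{-14051} - \frac{11896}{\frac{5}{3} i 112 \sqrt{39}} = \left(-7485\right) \left(- \frac{1}{14051}\right) - \frac{11896}{\frac{560}{3} i \sqrt{39}} = \frac{7485}{14051} - 11896 \left(- \frac{i \sqrt{39}}{7280}\right) = \frac{7485}{14051} + \frac{1487 i \sqrt{39}}{910}$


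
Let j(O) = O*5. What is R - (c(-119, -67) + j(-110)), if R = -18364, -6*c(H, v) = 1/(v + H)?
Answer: -19880425/1116 ≈ -17814.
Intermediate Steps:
c(H, v) = -1/(6*(H + v)) (c(H, v) = -1/(6*(v + H)) = -1/(6*(H + v)))
j(O) = 5*O
R - (c(-119, -67) + j(-110)) = -18364 - (-1/(6*(-119) + 6*(-67)) + 5*(-110)) = -18364 - (-1/(-714 - 402) - 550) = -18364 - (-1/(-1116) - 550) = -18364 - (-1*(-1/1116) - 550) = -18364 - (1/1116 - 550) = -18364 - 1*(-613799/1116) = -18364 + 613799/1116 = -19880425/1116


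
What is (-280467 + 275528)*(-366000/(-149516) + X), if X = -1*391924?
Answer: 72354550702544/37379 ≈ 1.9357e+9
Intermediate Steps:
X = -391924
(-280467 + 275528)*(-366000/(-149516) + X) = (-280467 + 275528)*(-366000/(-149516) - 391924) = -4939*(-366000*(-1/149516) - 391924) = -4939*(91500/37379 - 391924) = -4939*(-14649635696/37379) = 72354550702544/37379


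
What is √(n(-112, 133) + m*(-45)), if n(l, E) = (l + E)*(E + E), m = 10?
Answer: 4*√321 ≈ 71.666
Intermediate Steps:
n(l, E) = 2*E*(E + l) (n(l, E) = (E + l)*(2*E) = 2*E*(E + l))
√(n(-112, 133) + m*(-45)) = √(2*133*(133 - 112) + 10*(-45)) = √(2*133*21 - 450) = √(5586 - 450) = √5136 = 4*√321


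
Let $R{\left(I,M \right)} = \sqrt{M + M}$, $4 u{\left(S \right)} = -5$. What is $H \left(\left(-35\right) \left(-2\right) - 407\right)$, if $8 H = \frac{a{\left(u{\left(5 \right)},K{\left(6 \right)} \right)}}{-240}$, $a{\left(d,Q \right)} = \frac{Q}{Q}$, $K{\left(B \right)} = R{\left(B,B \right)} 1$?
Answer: $\frac{337}{1920} \approx 0.17552$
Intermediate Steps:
$u{\left(S \right)} = - \frac{5}{4}$ ($u{\left(S \right)} = \frac{1}{4} \left(-5\right) = - \frac{5}{4}$)
$R{\left(I,M \right)} = \sqrt{2} \sqrt{M}$ ($R{\left(I,M \right)} = \sqrt{2 M} = \sqrt{2} \sqrt{M}$)
$K{\left(B \right)} = \sqrt{2} \sqrt{B}$ ($K{\left(B \right)} = \sqrt{2} \sqrt{B} 1 = \sqrt{2} \sqrt{B}$)
$a{\left(d,Q \right)} = 1$
$H = - \frac{1}{1920}$ ($H = \frac{1 \frac{1}{-240}}{8} = \frac{1 \left(- \frac{1}{240}\right)}{8} = \frac{1}{8} \left(- \frac{1}{240}\right) = - \frac{1}{1920} \approx -0.00052083$)
$H \left(\left(-35\right) \left(-2\right) - 407\right) = - \frac{\left(-35\right) \left(-2\right) - 407}{1920} = - \frac{70 - 407}{1920} = \left(- \frac{1}{1920}\right) \left(-337\right) = \frac{337}{1920}$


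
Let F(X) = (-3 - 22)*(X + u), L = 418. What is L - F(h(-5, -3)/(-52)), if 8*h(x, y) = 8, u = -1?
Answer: 20411/52 ≈ 392.52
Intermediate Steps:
h(x, y) = 1 (h(x, y) = (1/8)*8 = 1)
F(X) = 25 - 25*X (F(X) = (-3 - 22)*(X - 1) = -25*(-1 + X) = 25 - 25*X)
L - F(h(-5, -3)/(-52)) = 418 - (25 - 25/(-52)) = 418 - (25 - 25*(-1)/52) = 418 - (25 - 25*(-1/52)) = 418 - (25 + 25/52) = 418 - 1*1325/52 = 418 - 1325/52 = 20411/52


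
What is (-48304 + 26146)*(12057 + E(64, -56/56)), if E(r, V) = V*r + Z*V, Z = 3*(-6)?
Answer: -266139738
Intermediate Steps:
Z = -18
E(r, V) = -18*V + V*r (E(r, V) = V*r - 18*V = -18*V + V*r)
(-48304 + 26146)*(12057 + E(64, -56/56)) = (-48304 + 26146)*(12057 + (-56/56)*(-18 + 64)) = -22158*(12057 - 56*1/56*46) = -22158*(12057 - 1*46) = -22158*(12057 - 46) = -22158*12011 = -266139738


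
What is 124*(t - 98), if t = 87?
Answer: -1364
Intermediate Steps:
124*(t - 98) = 124*(87 - 98) = 124*(-11) = -1364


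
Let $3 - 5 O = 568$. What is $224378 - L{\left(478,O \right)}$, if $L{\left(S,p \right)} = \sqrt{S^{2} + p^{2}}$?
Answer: $224378 - \sqrt{241253} \approx 2.2389 \cdot 10^{5}$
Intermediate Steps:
$O = -113$ ($O = \frac{3}{5} - \frac{568}{5} = -113$)
$224378 - L{\left(478,O \right)} = 224378 - \sqrt{478^{2} + \left(-113\right)^{2}} = 224378 - \sqrt{228484 + 12769} = 224378 - \sqrt{241253}$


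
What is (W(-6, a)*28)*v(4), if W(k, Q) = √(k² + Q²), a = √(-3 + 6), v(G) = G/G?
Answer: 28*√39 ≈ 174.86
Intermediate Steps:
v(G) = 1
a = √3 ≈ 1.7320
W(k, Q) = √(Q² + k²)
(W(-6, a)*28)*v(4) = (√((√3)² + (-6)²)*28)*1 = (√(3 + 36)*28)*1 = (√39*28)*1 = (28*√39)*1 = 28*√39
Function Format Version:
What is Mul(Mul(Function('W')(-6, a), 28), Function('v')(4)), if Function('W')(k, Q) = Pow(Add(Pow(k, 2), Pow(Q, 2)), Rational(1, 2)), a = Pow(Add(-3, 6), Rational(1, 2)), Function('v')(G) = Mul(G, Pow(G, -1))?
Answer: Mul(28, Pow(39, Rational(1, 2))) ≈ 174.86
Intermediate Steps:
Function('v')(G) = 1
a = Pow(3, Rational(1, 2)) ≈ 1.7320
Function('W')(k, Q) = Pow(Add(Pow(Q, 2), Pow(k, 2)), Rational(1, 2))
Mul(Mul(Function('W')(-6, a), 28), Function('v')(4)) = Mul(Mul(Pow(Add(Pow(Pow(3, Rational(1, 2)), 2), Pow(-6, 2)), Rational(1, 2)), 28), 1) = Mul(Mul(Pow(Add(3, 36), Rational(1, 2)), 28), 1) = Mul(Mul(Pow(39, Rational(1, 2)), 28), 1) = Mul(Mul(28, Pow(39, Rational(1, 2))), 1) = Mul(28, Pow(39, Rational(1, 2)))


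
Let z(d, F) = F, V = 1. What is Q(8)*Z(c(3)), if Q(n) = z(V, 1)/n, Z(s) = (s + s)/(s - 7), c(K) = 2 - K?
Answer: 1/32 ≈ 0.031250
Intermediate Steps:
Z(s) = 2*s/(-7 + s) (Z(s) = (2*s)/(-7 + s) = 2*s/(-7 + s))
Q(n) = 1/n
Q(8)*Z(c(3)) = (2*(2 - 1*3)/(-7 + (2 - 1*3)))/8 = (2*(2 - 3)/(-7 + (2 - 3)))/8 = (2*(-1)/(-7 - 1))/8 = (2*(-1)/(-8))/8 = (2*(-1)*(-1/8))/8 = (1/8)*(1/4) = 1/32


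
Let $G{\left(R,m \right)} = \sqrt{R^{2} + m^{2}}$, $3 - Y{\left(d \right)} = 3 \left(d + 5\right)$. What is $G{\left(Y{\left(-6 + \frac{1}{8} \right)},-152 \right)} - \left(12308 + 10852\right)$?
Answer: $-23160 + \frac{\sqrt{1480681}}{8} \approx -23008.0$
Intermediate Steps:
$Y{\left(d \right)} = -12 - 3 d$ ($Y{\left(d \right)} = 3 - 3 \left(d + 5\right) = 3 - 3 \left(5 + d\right) = 3 - \left(15 + 3 d\right) = -12 - 3 d$)
$G{\left(Y{\left(-6 + \frac{1}{8} \right)},-152 \right)} - \left(12308 + 10852\right) = \sqrt{\left(-12 - 3 \left(-6 + \frac{1}{8}\right)\right)^{2} + \left(-152\right)^{2}} - \left(12308 + 10852\right) = \sqrt{\left(-12 - 3 \left(-6 + \frac{1}{8}\right)\right)^{2} + 23104} - 23160 = \sqrt{\left(-12 - - \frac{141}{8}\right)^{2} + 23104} - 23160 = \sqrt{\left(-12 + \frac{141}{8}\right)^{2} + 23104} - 23160 = \sqrt{\left(\frac{45}{8}\right)^{2} + 23104} - 23160 = \sqrt{\frac{2025}{64} + 23104} - 23160 = \sqrt{\frac{1480681}{64}} - 23160 = \frac{\sqrt{1480681}}{8} - 23160 = -23160 + \frac{\sqrt{1480681}}{8}$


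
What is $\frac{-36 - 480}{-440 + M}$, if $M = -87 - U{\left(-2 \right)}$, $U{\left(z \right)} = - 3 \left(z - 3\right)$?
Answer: $\frac{258}{271} \approx 0.95203$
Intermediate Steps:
$U{\left(z \right)} = 9 - 3 z$ ($U{\left(z \right)} = - 3 \left(-3 + z\right) = 9 - 3 z$)
$M = -102$ ($M = -87 - \left(9 - -6\right) = -87 - \left(9 + 6\right) = -87 - 15 = -102$)
$\frac{-36 - 480}{-440 + M} = \frac{-36 - 480}{-440 - 102} = - \frac{516}{-542} = \left(-516\right) \left(- \frac{1}{542}\right) = \frac{258}{271}$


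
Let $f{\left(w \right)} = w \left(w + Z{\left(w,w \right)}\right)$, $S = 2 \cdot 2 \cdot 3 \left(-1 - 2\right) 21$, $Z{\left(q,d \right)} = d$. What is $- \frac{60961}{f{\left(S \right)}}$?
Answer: $- \frac{60961}{1143072} \approx -0.053331$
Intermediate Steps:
$S = -756$ ($S = 4 \cdot 3 \left(-3\right) 21 = 4 \left(-9\right) 21 = \left(-36\right) 21 = -756$)
$f{\left(w \right)} = 2 w^{2}$ ($f{\left(w \right)} = w \left(w + w\right) = w 2 w = 2 w^{2}$)
$- \frac{60961}{f{\left(S \right)}} = - \frac{60961}{2 \left(-756\right)^{2}} = - \frac{60961}{2 \cdot 571536} = - \frac{60961}{1143072}$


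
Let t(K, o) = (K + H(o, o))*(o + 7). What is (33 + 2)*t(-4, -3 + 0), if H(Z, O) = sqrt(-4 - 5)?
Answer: -560 + 420*I ≈ -560.0 + 420.0*I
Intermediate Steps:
H(Z, O) = 3*I (H(Z, O) = sqrt(-9) = 3*I)
t(K, o) = (7 + o)*(K + 3*I) (t(K, o) = (K + 3*I)*(o + 7) = (K + 3*I)*(7 + o) = (7 + o)*(K + 3*I))
(33 + 2)*t(-4, -3 + 0) = (33 + 2)*(7*(-4) + 21*I - 4*(-3 + 0) + 3*I*(-3 + 0)) = 35*(-28 + 21*I - 4*(-3) + 3*I*(-3)) = 35*(-28 + 21*I + 12 - 9*I) = 35*(-16 + 12*I) = -560 + 420*I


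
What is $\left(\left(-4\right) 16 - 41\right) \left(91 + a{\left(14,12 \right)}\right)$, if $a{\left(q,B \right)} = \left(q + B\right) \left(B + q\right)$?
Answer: $-80535$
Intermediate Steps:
$a{\left(q,B \right)} = \left(B + q\right)^{2}$ ($a{\left(q,B \right)} = \left(B + q\right) \left(B + q\right) = \left(B + q\right)^{2}$)
$\left(\left(-4\right) 16 - 41\right) \left(91 + a{\left(14,12 \right)}\right) = \left(\left(-4\right) 16 - 41\right) \left(91 + \left(12 + 14\right)^{2}\right) = \left(-64 - 41\right) \left(91 + 26^{2}\right) = - 105 \left(91 + 676\right) = \left(-105\right) 767 = -80535$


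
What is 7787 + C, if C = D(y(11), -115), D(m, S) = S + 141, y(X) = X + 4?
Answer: 7813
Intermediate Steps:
y(X) = 4 + X
D(m, S) = 141 + S
C = 26 (C = 141 - 115 = 26)
7787 + C = 7787 + 26 = 7813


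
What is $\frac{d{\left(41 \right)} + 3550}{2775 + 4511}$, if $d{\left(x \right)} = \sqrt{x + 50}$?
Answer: $\frac{1775}{3643} + \frac{\sqrt{91}}{7286} \approx 0.48854$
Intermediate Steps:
$d{\left(x \right)} = \sqrt{50 + x}$
$\frac{d{\left(41 \right)} + 3550}{2775 + 4511} = \frac{\sqrt{50 + 41} + 3550}{2775 + 4511} = \frac{\sqrt{91} + 3550}{7286} = \left(3550 + \sqrt{91}\right) \frac{1}{7286} = \frac{1775}{3643} + \frac{\sqrt{91}}{7286}$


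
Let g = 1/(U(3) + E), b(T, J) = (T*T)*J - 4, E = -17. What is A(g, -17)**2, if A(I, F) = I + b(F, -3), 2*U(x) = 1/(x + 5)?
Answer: 55722907249/73441 ≈ 7.5874e+5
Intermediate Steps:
U(x) = 1/(2*(5 + x)) (U(x) = 1/(2*(x + 5)) = 1/(2*(5 + x)))
b(T, J) = -4 + J*T**2 (b(T, J) = T**2*J - 4 = J*T**2 - 4 = -4 + J*T**2)
g = -16/271 (g = 1/(1/(2*(5 + 3)) - 17) = 1/((1/2)/8 - 17) = 1/((1/2)*(1/8) - 17) = 1/(1/16 - 17) = 1/(-271/16) = -16/271 ≈ -0.059041)
A(I, F) = -4 + I - 3*F**2 (A(I, F) = I + (-4 - 3*F**2) = -4 + I - 3*F**2)
A(g, -17)**2 = (-4 - 16/271 - 3*(-17)**2)**2 = (-4 - 16/271 - 3*289)**2 = (-4 - 16/271 - 867)**2 = (-236057/271)**2 = 55722907249/73441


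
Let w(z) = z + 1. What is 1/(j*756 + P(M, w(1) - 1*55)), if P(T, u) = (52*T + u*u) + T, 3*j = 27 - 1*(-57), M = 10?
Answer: 1/24507 ≈ 4.0805e-5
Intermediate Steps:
w(z) = 1 + z
j = 28 (j = (27 - 1*(-57))/3 = (27 + 57)/3 = (1/3)*84 = 28)
P(T, u) = u**2 + 53*T (P(T, u) = (52*T + u**2) + T = (u**2 + 52*T) + T = u**2 + 53*T)
1/(j*756 + P(M, w(1) - 1*55)) = 1/(28*756 + (((1 + 1) - 1*55)**2 + 53*10)) = 1/(21168 + ((2 - 55)**2 + 530)) = 1/(21168 + ((-53)**2 + 530)) = 1/(21168 + (2809 + 530)) = 1/(21168 + 3339) = 1/24507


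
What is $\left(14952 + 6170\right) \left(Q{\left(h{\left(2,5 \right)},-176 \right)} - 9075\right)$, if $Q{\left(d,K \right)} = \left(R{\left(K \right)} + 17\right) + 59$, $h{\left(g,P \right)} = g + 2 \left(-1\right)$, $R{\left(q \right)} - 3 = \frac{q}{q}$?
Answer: $-189992390$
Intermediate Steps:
$R{\left(q \right)} = 4$ ($R{\left(q \right)} = 3 + \frac{q}{q} = 3 + 1 = 4$)
$h{\left(g,P \right)} = -2 + g$ ($h{\left(g,P \right)} = g - 2 = -2 + g$)
$Q{\left(d,K \right)} = 80$ ($Q{\left(d,K \right)} = \left(4 + 17\right) + 59 = 21 + 59 = 80$)
$\left(14952 + 6170\right) \left(Q{\left(h{\left(2,5 \right)},-176 \right)} - 9075\right) = \left(14952 + 6170\right) \left(80 - 9075\right) = 21122 \left(-8995\right) = -189992390$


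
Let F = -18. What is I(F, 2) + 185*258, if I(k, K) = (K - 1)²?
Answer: 47731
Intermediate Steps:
I(k, K) = (-1 + K)²
I(F, 2) + 185*258 = (-1 + 2)² + 185*258 = 1² + 47730 = 1 + 47730 = 47731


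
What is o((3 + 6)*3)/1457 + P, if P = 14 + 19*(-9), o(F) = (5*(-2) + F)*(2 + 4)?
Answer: -228647/1457 ≈ -156.93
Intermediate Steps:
o(F) = -60 + 6*F (o(F) = (-10 + F)*6 = -60 + 6*F)
P = -157 (P = 14 - 171 = -157)
o((3 + 6)*3)/1457 + P = (-60 + 6*((3 + 6)*3))/1457 - 157 = (-60 + 6*(9*3))*(1/1457) - 157 = (-60 + 6*27)*(1/1457) - 157 = (-60 + 162)*(1/1457) - 157 = 102*(1/1457) - 157 = 102/1457 - 157 = -228647/1457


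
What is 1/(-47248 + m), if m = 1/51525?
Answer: -51525/2434453199 ≈ -2.1165e-5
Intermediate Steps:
m = 1/51525 ≈ 1.9408e-5
1/(-47248 + m) = 1/(-47248 + 1/51525) = 1/(-2434453199/51525) = -51525/2434453199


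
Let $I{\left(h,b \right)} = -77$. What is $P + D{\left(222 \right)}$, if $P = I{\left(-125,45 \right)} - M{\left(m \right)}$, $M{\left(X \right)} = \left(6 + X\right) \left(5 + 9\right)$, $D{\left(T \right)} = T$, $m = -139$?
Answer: $2007$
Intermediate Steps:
$M{\left(X \right)} = 84 + 14 X$ ($M{\left(X \right)} = \left(6 + X\right) 14 = 84 + 14 X$)
$P = 1785$ ($P = -77 - \left(84 + 14 \left(-139\right)\right) = -77 - \left(84 - 1946\right) = -77 - -1862 = -77 + 1862 = 1785$)
$P + D{\left(222 \right)} = 1785 + 222 = 2007$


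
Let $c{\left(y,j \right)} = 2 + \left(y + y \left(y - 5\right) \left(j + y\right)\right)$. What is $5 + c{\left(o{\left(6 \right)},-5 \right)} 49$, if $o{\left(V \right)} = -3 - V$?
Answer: $-86774$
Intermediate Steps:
$c{\left(y,j \right)} = 2 + y + y \left(-5 + y\right) \left(j + y\right)$ ($c{\left(y,j \right)} = 2 + \left(y + y \left(-5 + y\right) \left(j + y\right)\right) = 2 + y + y \left(-5 + y\right) \left(j + y\right)$)
$5 + c{\left(o{\left(6 \right)},-5 \right)} 49 = 5 + \left(2 - 9 + \left(-3 - 6\right)^{3} - 5 \left(-3 - 6\right)^{2} - 5 \left(-3 - 6\right)^{2} - - 25 \left(-3 - 6\right)\right) 49 = 5 + \left(2 - 9 + \left(-9\right)^{3} - 5 \left(-9\right)^{2} - 5 \left(-9\right)^{2} - \left(-25\right) \left(-9\right)\right) 49 = 5 + \left(2 - 9 - 729 - 405 - 405 - 225\right) 49 = 5 - 86779 = -86774$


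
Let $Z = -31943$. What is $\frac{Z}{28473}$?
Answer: $- \frac{31943}{28473} \approx -1.1219$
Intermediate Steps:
$\frac{Z}{28473} = - \frac{31943}{28473}$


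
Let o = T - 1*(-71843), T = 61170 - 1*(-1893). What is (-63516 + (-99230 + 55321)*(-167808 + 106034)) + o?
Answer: 2712505956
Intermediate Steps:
T = 63063 (T = 61170 + 1893 = 63063)
o = 134906 (o = 63063 - 1*(-71843) = 63063 + 71843 = 134906)
(-63516 + (-99230 + 55321)*(-167808 + 106034)) + o = (-63516 + (-99230 + 55321)*(-167808 + 106034)) + 134906 = (-63516 - 43909*(-61774)) + 134906 = (-63516 + 2712434566) + 134906 = 2712371050 + 134906 = 2712505956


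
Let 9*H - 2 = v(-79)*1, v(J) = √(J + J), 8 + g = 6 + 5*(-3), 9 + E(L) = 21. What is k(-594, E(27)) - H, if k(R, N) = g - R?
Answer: 5191/9 - I*√158/9 ≈ 576.78 - 1.3966*I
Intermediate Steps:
E(L) = 12 (E(L) = -9 + 21 = 12)
g = -17 (g = -8 + (6 + 5*(-3)) = -8 + (6 - 15) = -8 - 9 = -17)
v(J) = √2*√J (v(J) = √(2*J) = √2*√J)
k(R, N) = -17 - R
H = 2/9 + I*√158/9 (H = 2/9 + ((√2*√(-79))*1)/9 = 2/9 + ((√2*(I*√79))*1)/9 = 2/9 + ((I*√158)*1)/9 = 2/9 + (I*√158)/9 = 2/9 + I*√158/9 ≈ 0.22222 + 1.3966*I)
k(-594, E(27)) - H = (-17 - 1*(-594)) - (2/9 + I*√158/9) = (-17 + 594) + (-2/9 - I*√158/9) = 577 + (-2/9 - I*√158/9) = 5191/9 - I*√158/9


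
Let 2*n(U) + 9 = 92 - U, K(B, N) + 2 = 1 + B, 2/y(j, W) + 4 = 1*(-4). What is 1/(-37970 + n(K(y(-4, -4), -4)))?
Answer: -8/303423 ≈ -2.6366e-5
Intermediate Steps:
y(j, W) = -1/4 (y(j, W) = 2/(-4 + 1*(-4)) = 2/(-4 - 4) = 2/(-8) = 2*(-1/8) = -1/4)
K(B, N) = -1 + B (K(B, N) = -2 + (1 + B) = -1 + B)
n(U) = 83/2 - U/2 (n(U) = -9/2 + (92 - U)/2 = -9/2 + (46 - U/2) = 83/2 - U/2)
1/(-37970 + n(K(y(-4, -4), -4))) = 1/(-37970 + (83/2 - (-1 - 1/4)/2)) = 1/(-37970 + (83/2 - 1/2*(-5/4))) = 1/(-37970 + (83/2 + 5/8)) = 1/(-37970 + 337/8) = 1/(-303423/8) = -8/303423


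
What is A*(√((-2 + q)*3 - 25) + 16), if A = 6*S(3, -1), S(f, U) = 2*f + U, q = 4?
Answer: 480 + 30*I*√19 ≈ 480.0 + 130.77*I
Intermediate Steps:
S(f, U) = U + 2*f
A = 30 (A = 6*(-1 + 2*3) = 6*(-1 + 6) = 6*5 = 30)
A*(√((-2 + q)*3 - 25) + 16) = 30*(√((-2 + 4)*3 - 25) + 16) = 30*(√(2*3 - 25) + 16) = 30*(√(6 - 25) + 16) = 30*(√(-19) + 16) = 30*(I*√19 + 16) = 30*(16 + I*√19) = 480 + 30*I*√19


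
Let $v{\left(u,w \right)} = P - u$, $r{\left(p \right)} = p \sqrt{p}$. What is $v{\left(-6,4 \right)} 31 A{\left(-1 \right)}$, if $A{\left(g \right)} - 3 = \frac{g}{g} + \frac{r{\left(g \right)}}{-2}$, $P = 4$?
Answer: $1240 + 155 i \approx 1240.0 + 155.0 i$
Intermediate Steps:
$r{\left(p \right)} = p^{\frac{3}{2}}$
$v{\left(u,w \right)} = 4 - u$
$A{\left(g \right)} = 4 - \frac{g^{\frac{3}{2}}}{2}$ ($A{\left(g \right)} = 3 + \left(\frac{g}{g} + \frac{g^{\frac{3}{2}}}{-2}\right) = 3 + \left(1 + g^{\frac{3}{2}} \left(- \frac{1}{2}\right)\right) = 3 - \left(-1 + \frac{g^{\frac{3}{2}}}{2}\right) = 4 - \frac{g^{\frac{3}{2}}}{2}$)
$v{\left(-6,4 \right)} 31 A{\left(-1 \right)} = \left(4 - -6\right) 31 \left(4 - \frac{\left(-1\right)^{\frac{3}{2}}}{2}\right) = \left(4 + 6\right) 31 \left(4 - \frac{\left(-1\right) i}{2}\right) = 10 \cdot 31 \left(4 + \frac{i}{2}\right) = 310 \left(4 + \frac{i}{2}\right) = 1240 + 155 i$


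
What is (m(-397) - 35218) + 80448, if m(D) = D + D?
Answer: 44436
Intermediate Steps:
m(D) = 2*D
(m(-397) - 35218) + 80448 = (2*(-397) - 35218) + 80448 = (-794 - 35218) + 80448 = -36012 + 80448 = 44436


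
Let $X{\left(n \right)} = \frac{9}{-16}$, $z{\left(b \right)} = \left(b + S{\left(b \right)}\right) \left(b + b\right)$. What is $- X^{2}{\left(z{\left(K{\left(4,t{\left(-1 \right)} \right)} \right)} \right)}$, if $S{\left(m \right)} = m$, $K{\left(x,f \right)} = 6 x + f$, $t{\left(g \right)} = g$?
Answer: $- \frac{81}{256} \approx -0.31641$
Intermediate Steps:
$K{\left(x,f \right)} = f + 6 x$
$z{\left(b \right)} = 4 b^{2}$ ($z{\left(b \right)} = \left(b + b\right) \left(b + b\right) = 2 b 2 b = 4 b^{2}$)
$X{\left(n \right)} = - \frac{9}{16}$ ($X{\left(n \right)} = 9 \left(- \frac{1}{16}\right) = - \frac{9}{16}$)
$- X^{2}{\left(z{\left(K{\left(4,t{\left(-1 \right)} \right)} \right)} \right)} = - \left(- \frac{9}{16}\right)^{2} = \left(-1\right) \frac{81}{256} = - \frac{81}{256}$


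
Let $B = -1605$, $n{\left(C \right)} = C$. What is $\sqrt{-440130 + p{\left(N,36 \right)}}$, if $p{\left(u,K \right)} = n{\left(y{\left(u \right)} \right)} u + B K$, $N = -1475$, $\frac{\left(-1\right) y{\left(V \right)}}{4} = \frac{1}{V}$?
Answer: $i \sqrt{497914} \approx 705.63 i$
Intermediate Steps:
$y{\left(V \right)} = - \frac{4}{V}$
$p{\left(u,K \right)} = -4 - 1605 K$ ($p{\left(u,K \right)} = - \frac{4}{u} u - 1605 K = -4 - 1605 K$)
$\sqrt{-440130 + p{\left(N,36 \right)}} = \sqrt{-440130 - 57784} = \sqrt{-497914} = i \sqrt{497914}$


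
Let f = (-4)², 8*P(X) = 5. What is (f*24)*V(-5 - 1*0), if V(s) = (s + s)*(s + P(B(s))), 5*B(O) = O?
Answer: 16800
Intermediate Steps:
B(O) = O/5
P(X) = 5/8 (P(X) = (⅛)*5 = 5/8)
f = 16
V(s) = 2*s*(5/8 + s) (V(s) = (s + s)*(s + 5/8) = (2*s)*(5/8 + s) = 2*s*(5/8 + s))
(f*24)*V(-5 - 1*0) = (16*24)*((-5 - 1*0)*(5 + 8*(-5 - 1*0))/4) = 384*((-5 + 0)*(5 + 8*(-5 + 0))/4) = 384*((¼)*(-5)*(5 + 8*(-5))) = 384*((¼)*(-5)*(5 - 40)) = 384*((¼)*(-5)*(-35)) = 384*(175/4) = 16800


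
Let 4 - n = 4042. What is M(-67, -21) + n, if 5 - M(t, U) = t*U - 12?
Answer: -5428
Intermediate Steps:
n = -4038 (n = 4 - 1*4042 = 4 - 4042 = -4038)
M(t, U) = 17 - U*t (M(t, U) = 5 - (t*U - 12) = 5 - (U*t - 12) = 5 - (-12 + U*t) = 5 + (12 - U*t) = 17 - U*t)
M(-67, -21) + n = (17 - 1*(-21)*(-67)) - 4038 = (17 - 1407) - 4038 = -1390 - 4038 = -5428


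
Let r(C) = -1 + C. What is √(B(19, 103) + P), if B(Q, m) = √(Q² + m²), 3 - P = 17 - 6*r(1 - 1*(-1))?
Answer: √(-8 + √10970) ≈ 9.8355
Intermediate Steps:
P = -8 (P = 3 - (17 - 6*(-1 + (1 - 1*(-1)))) = 3 - (17 - 6*(-1 + (1 + 1))) = 3 - (17 - 6*(-1 + 2)) = 3 - (17 - 6*1) = 3 - (17 - 6) = 3 - 1*11 = 3 - 11 = -8)
√(B(19, 103) + P) = √(√(19² + 103²) - 8) = √(√(361 + 10609) - 8) = √(√10970 - 8) = √(-8 + √10970)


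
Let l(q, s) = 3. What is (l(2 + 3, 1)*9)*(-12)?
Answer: -324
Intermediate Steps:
(l(2 + 3, 1)*9)*(-12) = (3*9)*(-12) = 27*(-12) = -324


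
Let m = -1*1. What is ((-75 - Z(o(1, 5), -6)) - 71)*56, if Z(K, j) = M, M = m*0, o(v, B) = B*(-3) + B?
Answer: -8176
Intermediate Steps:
m = -1
o(v, B) = -2*B (o(v, B) = -3*B + B = -2*B)
M = 0 (M = -1*0 = 0)
Z(K, j) = 0
((-75 - Z(o(1, 5), -6)) - 71)*56 = ((-75 - 1*0) - 71)*56 = ((-75 + 0) - 71)*56 = (-75 - 71)*56 = -146*56 = -8176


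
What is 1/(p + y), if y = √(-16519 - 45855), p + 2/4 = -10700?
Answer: -42802/458252297 - 4*I*√62374/458252297 ≈ -9.3403e-5 - 2.18e-6*I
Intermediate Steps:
p = -21401/2 (p = -½ - 10700 = -21401/2 ≈ -10701.)
y = I*√62374 (y = √(-62374) = I*√62374 ≈ 249.75*I)
1/(p + y) = 1/(-21401/2 + I*√62374)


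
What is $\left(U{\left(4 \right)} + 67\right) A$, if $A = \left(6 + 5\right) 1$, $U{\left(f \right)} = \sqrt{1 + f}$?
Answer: $737 + 11 \sqrt{5} \approx 761.6$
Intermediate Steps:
$A = 11$ ($A = 11 \cdot 1 = 11$)
$\left(U{\left(4 \right)} + 67\right) A = \left(\sqrt{1 + 4} + 67\right) 11 = \left(\sqrt{5} + 67\right) 11 = \left(67 + \sqrt{5}\right) 11 = 737 + 11 \sqrt{5}$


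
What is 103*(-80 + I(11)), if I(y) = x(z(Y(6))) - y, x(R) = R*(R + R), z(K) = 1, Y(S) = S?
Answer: -9167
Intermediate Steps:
x(R) = 2*R**2 (x(R) = R*(2*R) = 2*R**2)
I(y) = 2 - y (I(y) = 2*1**2 - y = 2*1 - y = 2 - y)
103*(-80 + I(11)) = 103*(-80 + (2 - 1*11)) = 103*(-80 + (2 - 11)) = 103*(-80 - 9) = 103*(-89) = -9167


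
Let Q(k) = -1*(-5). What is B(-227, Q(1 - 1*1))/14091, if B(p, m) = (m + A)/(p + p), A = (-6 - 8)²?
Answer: -67/2132438 ≈ -3.1419e-5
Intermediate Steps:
Q(k) = 5
A = 196 (A = (-14)² = 196)
B(p, m) = (196 + m)/(2*p) (B(p, m) = (m + 196)/(p + p) = (196 + m)/((2*p)) = (196 + m)*(1/(2*p)) = (196 + m)/(2*p))
B(-227, Q(1 - 1*1))/14091 = ((½)*(196 + 5)/(-227))/14091 = ((½)*(-1/227)*201)*(1/14091) = -201/454*1/14091 = -67/2132438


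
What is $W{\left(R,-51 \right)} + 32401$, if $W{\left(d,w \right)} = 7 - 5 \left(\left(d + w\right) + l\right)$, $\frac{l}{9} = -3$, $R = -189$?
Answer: $33743$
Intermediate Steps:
$l = -27$ ($l = 9 \left(-3\right) = -27$)
$W{\left(d,w \right)} = 142 - 5 d - 5 w$ ($W{\left(d,w \right)} = 7 - 5 \left(\left(d + w\right) - 27\right) = 7 - 5 \left(-27 + d + w\right) = 7 - \left(-135 + 5 d + 5 w\right) = 142 - 5 d - 5 w$)
$W{\left(R,-51 \right)} + 32401 = \left(142 - -945 - -255\right) + 32401 = \left(142 + 945 + 255\right) + 32401 = 1342 + 32401 = 33743$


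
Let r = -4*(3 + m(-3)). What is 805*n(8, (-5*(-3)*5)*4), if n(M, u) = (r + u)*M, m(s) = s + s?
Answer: 2009280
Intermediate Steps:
m(s) = 2*s
r = 12 (r = -4*(3 + 2*(-3)) = -4*(3 - 6) = -4*(-3) = 12)
n(M, u) = M*(12 + u) (n(M, u) = (12 + u)*M = M*(12 + u))
805*n(8, (-5*(-3)*5)*4) = 805*(8*(12 + (-5*(-3)*5)*4)) = 805*(8*(12 + (15*5)*4)) = 805*(8*(12 + 75*4)) = 805*(8*(12 + 300)) = 805*(8*312) = 805*2496 = 2009280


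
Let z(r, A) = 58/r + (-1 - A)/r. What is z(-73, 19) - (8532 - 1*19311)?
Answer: 786829/73 ≈ 10778.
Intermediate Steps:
z(r, A) = 58/r + (-1 - A)/r
z(-73, 19) - (8532 - 1*19311) = (57 - 1*19)/(-73) - (8532 - 1*19311) = -(57 - 19)/73 - (8532 - 19311) = -1/73*38 - 1*(-10779) = -38/73 + 10779 = 786829/73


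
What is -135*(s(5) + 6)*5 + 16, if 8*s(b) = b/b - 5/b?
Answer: -4034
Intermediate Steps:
s(b) = ⅛ - 5/(8*b) (s(b) = (b/b - 5/b)/8 = (1 - 5/b)/8 = ⅛ - 5/(8*b))
-135*(s(5) + 6)*5 + 16 = -135*((⅛)*(-5 + 5)/5 + 6)*5 + 16 = -135*((⅛)*(⅕)*0 + 6)*5 + 16 = -135*(0 + 6)*5 + 16 = -810*5 + 16 = -135*30 + 16 = -4050 + 16 = -4034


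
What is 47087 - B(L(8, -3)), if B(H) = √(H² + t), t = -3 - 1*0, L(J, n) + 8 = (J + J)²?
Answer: 47087 - √61501 ≈ 46839.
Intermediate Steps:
L(J, n) = -8 + 4*J² (L(J, n) = -8 + (J + J)² = -8 + (2*J)² = -8 + 4*J²)
t = -3 (t = -3 + 0 = -3)
B(H) = √(-3 + H²) (B(H) = √(H² - 3) = √(-3 + H²))
47087 - B(L(8, -3)) = 47087 - √(-3 + (-8 + 4*8²)²) = 47087 - √(-3 + (-8 + 4*64)²) = 47087 - √(-3 + (-8 + 256)²) = 47087 - √(-3 + 248²) = 47087 - √(-3 + 61504) = 47087 - √61501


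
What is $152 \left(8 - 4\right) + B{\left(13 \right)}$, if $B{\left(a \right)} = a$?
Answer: $621$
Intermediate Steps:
$152 \left(8 - 4\right) + B{\left(13 \right)} = 152 \left(8 - 4\right) + 13 = 152 \cdot 4 + 13 = 608 + 13 = 621$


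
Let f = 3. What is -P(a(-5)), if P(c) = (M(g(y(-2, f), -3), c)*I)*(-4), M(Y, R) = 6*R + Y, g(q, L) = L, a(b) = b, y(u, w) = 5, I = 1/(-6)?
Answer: 22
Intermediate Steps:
I = -⅙ ≈ -0.16667
M(Y, R) = Y + 6*R
P(c) = -2 + 4*c (P(c) = ((-3 + 6*c)*(-⅙))*(-4) = (½ - c)*(-4) = -2 + 4*c)
-P(a(-5)) = -(-2 + 4*(-5)) = -(-2 - 20) = -1*(-22) = 22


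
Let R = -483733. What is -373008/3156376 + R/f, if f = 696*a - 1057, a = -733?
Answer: 167019027101/201702290075 ≈ 0.82805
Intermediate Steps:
f = -511225 (f = 696*(-733) - 1057 = -510168 - 1057 = -511225)
-373008/3156376 + R/f = -373008/3156376 - 483733/(-511225) = -373008*1/3156376 - 483733*(-1/511225) = -46626/394547 + 483733/511225 = 167019027101/201702290075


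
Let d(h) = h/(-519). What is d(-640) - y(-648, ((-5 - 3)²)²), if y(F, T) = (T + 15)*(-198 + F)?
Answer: 1805033854/519 ≈ 3.4779e+6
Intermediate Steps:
d(h) = -h/519 (d(h) = h*(-1/519) = -h/519)
y(F, T) = (-198 + F)*(15 + T) (y(F, T) = (15 + T)*(-198 + F) = (-198 + F)*(15 + T))
d(-640) - y(-648, ((-5 - 3)²)²) = -1/519*(-640) - (-2970 - 198*(-5 - 3)⁴ + 15*(-648) - 648*(-5 - 3)⁴) = 640/519 - (-2970 - 198*((-8)²)² - 9720 - 648*((-8)²)²) = 640/519 - (-2970 - 198*64² - 9720 - 648*64²) = 640/519 - (-2970 - 198*4096 - 9720 - 648*4096) = 640/519 - (-2970 - 811008 - 9720 - 2654208) = 640/519 - 1*(-3477906) = 640/519 + 3477906 = 1805033854/519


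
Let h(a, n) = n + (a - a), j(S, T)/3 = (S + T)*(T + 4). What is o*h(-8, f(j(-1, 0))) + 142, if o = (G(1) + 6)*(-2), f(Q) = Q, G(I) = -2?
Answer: 238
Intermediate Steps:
j(S, T) = 3*(4 + T)*(S + T) (j(S, T) = 3*((S + T)*(T + 4)) = 3*((S + T)*(4 + T)) = 3*((4 + T)*(S + T)) = 3*(4 + T)*(S + T))
h(a, n) = n (h(a, n) = n + 0 = n)
o = -8 (o = (-2 + 6)*(-2) = 4*(-2) = -8)
o*h(-8, f(j(-1, 0))) + 142 = -8*(3*0**2 + 12*(-1) + 12*0 + 3*(-1)*0) + 142 = -8*(3*0 - 12 + 0 + 0) + 142 = -8*(0 - 12 + 0 + 0) + 142 = -8*(-12) + 142 = 96 + 142 = 238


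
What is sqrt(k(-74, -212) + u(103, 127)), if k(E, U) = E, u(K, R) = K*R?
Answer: sqrt(13007) ≈ 114.05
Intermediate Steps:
sqrt(k(-74, -212) + u(103, 127)) = sqrt(-74 + 103*127) = sqrt(-74 + 13081) = sqrt(13007)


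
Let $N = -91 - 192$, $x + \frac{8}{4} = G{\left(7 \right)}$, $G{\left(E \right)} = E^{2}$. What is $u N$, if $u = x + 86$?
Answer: $-37639$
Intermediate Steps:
$x = 47$ ($x = -2 + 7^{2} = -2 + 49 = 47$)
$N = -283$ ($N = -91 - 192 = -283$)
$u = 133$ ($u = 47 + 86 = 133$)
$u N = 133 \left(-283\right) = -37639$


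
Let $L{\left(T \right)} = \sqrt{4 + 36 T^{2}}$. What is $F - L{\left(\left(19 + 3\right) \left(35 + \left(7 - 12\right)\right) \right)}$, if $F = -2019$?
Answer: $-2019 - 2 \sqrt{3920401} \approx -5979.0$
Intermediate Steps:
$F - L{\left(\left(19 + 3\right) \left(35 + \left(7 - 12\right)\right) \right)} = -2019 - 2 \sqrt{1 + 9 \left(\left(19 + 3\right) \left(35 + \left(7 - 12\right)\right)\right)^{2}} = -2019 - 2 \sqrt{1 + 9 \left(22 \left(35 - 5\right)\right)^{2}} = -2019 - 2 \sqrt{1 + 9 \left(22 \cdot 30\right)^{2}} = -2019 - 2 \sqrt{1 + 9 \cdot 660^{2}} = -2019 - 2 \sqrt{1 + 9 \cdot 435600} = -2019 - 2 \sqrt{1 + 3920400} = -2019 - 2 \sqrt{3920401}$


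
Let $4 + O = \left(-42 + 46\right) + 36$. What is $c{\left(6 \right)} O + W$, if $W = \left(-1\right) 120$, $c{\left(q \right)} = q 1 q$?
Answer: $1176$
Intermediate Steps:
$c{\left(q \right)} = q^{2}$ ($c{\left(q \right)} = q q = q^{2}$)
$O = 36$ ($O = -4 + \left(\left(-42 + 46\right) + 36\right) = -4 + \left(4 + 36\right) = -4 + 40 = 36$)
$W = -120$
$c{\left(6 \right)} O + W = 6^{2} \cdot 36 - 120 = 36 \cdot 36 - 120 = 1296 - 120 = 1176$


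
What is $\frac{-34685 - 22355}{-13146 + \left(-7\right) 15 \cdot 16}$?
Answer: $\frac{28520}{7413} \approx 3.8473$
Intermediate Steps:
$\frac{-34685 - 22355}{-13146 + \left(-7\right) 15 \cdot 16} = - \frac{57040}{-13146 - 1680} = - \frac{57040}{-14826} = \left(-57040\right) \left(- \frac{1}{14826}\right) = \frac{28520}{7413}$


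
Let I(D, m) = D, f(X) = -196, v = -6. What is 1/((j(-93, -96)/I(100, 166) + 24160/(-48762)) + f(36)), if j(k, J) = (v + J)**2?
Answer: -609525/56353919 ≈ -0.010816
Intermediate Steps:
j(k, J) = (-6 + J)**2
1/((j(-93, -96)/I(100, 166) + 24160/(-48762)) + f(36)) = 1/(((-6 - 96)**2/100 + 24160/(-48762)) - 196) = 1/(((-102)**2*(1/100) + 24160*(-1/48762)) - 196) = 1/((10404*(1/100) - 12080/24381) - 196) = 1/((2601/25 - 12080/24381) - 196) = 1/(63112981/609525 - 196) = 1/(-56353919/609525) = -609525/56353919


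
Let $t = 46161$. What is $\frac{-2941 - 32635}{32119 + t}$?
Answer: $- \frac{4447}{9785} \approx -0.45447$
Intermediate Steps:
$\frac{-2941 - 32635}{32119 + t} = \frac{-2941 - 32635}{32119 + 46161} = - \frac{35576}{78280} = \left(-35576\right) \frac{1}{78280} = - \frac{4447}{9785}$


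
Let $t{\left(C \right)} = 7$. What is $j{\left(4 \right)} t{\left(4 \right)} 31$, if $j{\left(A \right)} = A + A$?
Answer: $1736$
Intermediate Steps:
$j{\left(A \right)} = 2 A$
$j{\left(4 \right)} t{\left(4 \right)} 31 = 2 \cdot 4 \cdot 7 \cdot 31 = 8 \cdot 7 \cdot 31 = 56 \cdot 31 = 1736$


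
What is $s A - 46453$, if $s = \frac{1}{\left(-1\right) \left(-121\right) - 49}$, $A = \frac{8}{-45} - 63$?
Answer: $- \frac{150510563}{3240} \approx -46454.0$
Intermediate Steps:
$A = - \frac{2843}{45}$ ($A = 8 \left(- \frac{1}{45}\right) - 63 = - \frac{8}{45} - 63 = - \frac{2843}{45} \approx -63.178$)
$s = \frac{1}{72}$ ($s = \frac{1}{121 - 49} = \frac{1}{72} \approx 0.013889$)
$s A - 46453 = \frac{1}{72} \left(- \frac{2843}{45}\right) - 46453 = - \frac{2843}{3240} - 46453 = - \frac{150510563}{3240}$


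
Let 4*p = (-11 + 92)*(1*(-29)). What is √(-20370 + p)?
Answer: I*√83829/2 ≈ 144.77*I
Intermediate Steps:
p = -2349/4 (p = ((-11 + 92)*(1*(-29)))/4 = (81*(-29))/4 = (¼)*(-2349) = -2349/4 ≈ -587.25)
√(-20370 + p) = √(-20370 - 2349/4) = √(-83829/4) = I*√83829/2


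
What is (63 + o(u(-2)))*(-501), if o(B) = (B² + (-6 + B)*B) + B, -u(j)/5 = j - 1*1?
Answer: -219438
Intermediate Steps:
u(j) = 5 - 5*j (u(j) = -5*(j - 1*1) = -5*(j - 1) = -5*(-1 + j) = 5 - 5*j)
o(B) = B + B² + B*(-6 + B) (o(B) = (B² + B*(-6 + B)) + B = B + B² + B*(-6 + B))
(63 + o(u(-2)))*(-501) = (63 + (5 - 5*(-2))*(-5 + 2*(5 - 5*(-2))))*(-501) = (63 + (5 + 10)*(-5 + 2*(5 + 10)))*(-501) = (63 + 15*(-5 + 2*15))*(-501) = (63 + 15*(-5 + 30))*(-501) = (63 + 15*25)*(-501) = (63 + 375)*(-501) = 438*(-501) = -219438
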